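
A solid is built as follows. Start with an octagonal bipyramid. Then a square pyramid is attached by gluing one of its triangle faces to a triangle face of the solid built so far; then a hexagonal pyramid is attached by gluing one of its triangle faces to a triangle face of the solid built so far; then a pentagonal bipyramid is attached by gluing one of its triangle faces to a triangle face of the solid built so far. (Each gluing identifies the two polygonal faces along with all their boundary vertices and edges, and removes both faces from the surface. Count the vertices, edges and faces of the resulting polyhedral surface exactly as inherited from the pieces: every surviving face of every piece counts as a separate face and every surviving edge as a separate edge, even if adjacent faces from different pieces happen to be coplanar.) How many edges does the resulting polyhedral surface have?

An octagonal bipyramid: V=10, E=24, F=16.
Attach a square pyramid (V=5, E=8, F=5) along a 3-gon: merge 3 vertices and 3 edges, delete both glued faces → V=12, E=29, F=19.
Attach a hexagonal pyramid (V=7, E=12, F=7) along a 3-gon: merge 3 vertices and 3 edges, delete both glued faces → V=16, E=38, F=24.
Attach a pentagonal bipyramid (V=7, E=15, F=10) along a 3-gon: merge 3 vertices and 3 edges, delete both glued faces → V=20, E=50, F=32.
Check: V − E + F = 20 − 50 + 32 = 2.

50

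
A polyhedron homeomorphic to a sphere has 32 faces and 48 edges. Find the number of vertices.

Here V − E + F = 2.
V = 2 + E − F = 2 + 48 − 32 = 18.

18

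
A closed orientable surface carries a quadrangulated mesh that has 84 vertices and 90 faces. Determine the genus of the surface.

Every face is a square, so 2E = 4·90 = 360, giving E = 180.
χ = V − E + F = 84 − 180 + 90 = -6.
For a closed orientable surface χ = 2 − 2g, so g = (2 − (-6))/2 = 4.

4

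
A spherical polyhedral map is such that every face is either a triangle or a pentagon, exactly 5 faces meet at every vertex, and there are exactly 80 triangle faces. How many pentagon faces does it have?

12

Let x be the number of pentagons; then F = 80 + x.
Edge–face incidences: 2E = 3·80 + 5·x = 240 + 5x.
Every vertex has degree 5, so 5V = 2E.
Euler: V − E + F = 2 ⇒ (2E)/5 − E + (80 + x) = 2.
Multiply by 10: 2·(2E) − 5·(2E) + 10·(80 + x) = 20, i.e. 800 + 10x − 3·(240 + 5x) = 20.
Collecting terms: −5x + 80 = 20, so −5x = −60, so x = 12.
Then 2E = 240 + 5·12 = 300, so E = 150, V = 2E/5 = 60, F = 80 + 12 = 92.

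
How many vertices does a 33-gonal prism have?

A prism on an n-gon has two n-gon bases and n rectangular sides: V = 2·33 = 66, E = 3·33 = 99, F = 33 + 2 = 35.
Check: V − E + F = 66 − 99 + 35 = 2.

66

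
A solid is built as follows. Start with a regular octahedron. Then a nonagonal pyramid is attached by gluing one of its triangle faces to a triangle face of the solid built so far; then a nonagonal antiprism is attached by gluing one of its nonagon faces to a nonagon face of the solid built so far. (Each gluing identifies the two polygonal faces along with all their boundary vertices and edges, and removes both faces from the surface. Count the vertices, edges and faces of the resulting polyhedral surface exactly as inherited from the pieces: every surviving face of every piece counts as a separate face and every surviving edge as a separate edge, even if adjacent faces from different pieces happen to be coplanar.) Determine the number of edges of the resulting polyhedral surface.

A regular octahedron: V=6, E=12, F=8.
Attach a nonagonal pyramid (V=10, E=18, F=10) along a 3-gon: merge 3 vertices and 3 edges, delete both glued faces → V=13, E=27, F=16.
Attach a nonagonal antiprism (V=18, E=36, F=20) along a 9-gon: merge 9 vertices and 9 edges, delete both glued faces → V=22, E=54, F=34.
Check: V − E + F = 22 − 54 + 34 = 2.

54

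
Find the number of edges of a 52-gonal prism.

156

A prism on an n-gon has two n-gon bases and n rectangular sides: V = 2·52 = 104, E = 3·52 = 156, F = 52 + 2 = 54.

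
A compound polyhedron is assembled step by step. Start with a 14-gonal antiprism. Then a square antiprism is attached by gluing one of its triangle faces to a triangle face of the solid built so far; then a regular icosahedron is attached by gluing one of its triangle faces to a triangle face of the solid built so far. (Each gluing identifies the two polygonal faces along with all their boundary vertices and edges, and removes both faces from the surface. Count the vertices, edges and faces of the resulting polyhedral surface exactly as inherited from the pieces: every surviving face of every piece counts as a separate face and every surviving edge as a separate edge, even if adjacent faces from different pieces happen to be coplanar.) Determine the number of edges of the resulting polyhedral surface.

96

A 14-gonal antiprism: V=28, E=56, F=30.
Attach a square antiprism (V=8, E=16, F=10) along a 3-gon: merge 3 vertices and 3 edges, delete both glued faces → V=33, E=69, F=38.
Attach a regular icosahedron (V=12, E=30, F=20) along a 3-gon: merge 3 vertices and 3 edges, delete both glued faces → V=42, E=96, F=56.
Check: V − E + F = 42 − 96 + 56 = 2.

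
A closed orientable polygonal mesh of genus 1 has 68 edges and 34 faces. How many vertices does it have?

For a closed orientable surface of genus 1, χ = 2 − 2·1 = 0.
V = 0 + E − F = 0 + 68 − 34 = 34.

34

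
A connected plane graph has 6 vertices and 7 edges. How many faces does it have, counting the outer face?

Euler's formula for a connected plane graph: V − E + F = 2, so F = 2 − 6 + 7 = 3.

3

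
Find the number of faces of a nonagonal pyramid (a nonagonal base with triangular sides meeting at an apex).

A pyramid on an n-gon base has one n-gon and n triangles: V = 9 + 1 = 10, E = 2·9 = 18, F = 9 + 1 = 10.

10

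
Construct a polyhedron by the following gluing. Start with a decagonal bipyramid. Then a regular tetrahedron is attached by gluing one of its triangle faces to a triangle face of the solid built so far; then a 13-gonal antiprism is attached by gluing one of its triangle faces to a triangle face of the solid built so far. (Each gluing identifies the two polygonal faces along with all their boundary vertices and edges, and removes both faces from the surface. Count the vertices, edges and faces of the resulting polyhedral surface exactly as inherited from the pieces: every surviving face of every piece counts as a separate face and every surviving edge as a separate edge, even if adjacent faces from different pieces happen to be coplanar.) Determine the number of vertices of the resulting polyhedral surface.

36

A decagonal bipyramid: V=12, E=30, F=20.
Attach a regular tetrahedron (V=4, E=6, F=4) along a 3-gon: merge 3 vertices and 3 edges, delete both glued faces → V=13, E=33, F=22.
Attach a 13-gonal antiprism (V=26, E=52, F=28) along a 3-gon: merge 3 vertices and 3 edges, delete both glued faces → V=36, E=82, F=48.
Check: V − E + F = 36 − 82 + 48 = 2.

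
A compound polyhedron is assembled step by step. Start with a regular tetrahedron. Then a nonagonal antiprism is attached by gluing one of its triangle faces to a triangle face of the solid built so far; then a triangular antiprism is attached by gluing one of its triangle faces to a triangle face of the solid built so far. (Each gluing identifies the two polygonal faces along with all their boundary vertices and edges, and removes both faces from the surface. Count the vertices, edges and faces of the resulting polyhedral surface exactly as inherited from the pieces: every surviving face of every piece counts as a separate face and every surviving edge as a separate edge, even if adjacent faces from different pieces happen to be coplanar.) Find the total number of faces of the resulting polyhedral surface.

A regular tetrahedron: V=4, E=6, F=4.
Attach a nonagonal antiprism (V=18, E=36, F=20) along a 3-gon: merge 3 vertices and 3 edges, delete both glued faces → V=19, E=39, F=22.
Attach a triangular antiprism (V=6, E=12, F=8) along a 3-gon: merge 3 vertices and 3 edges, delete both glued faces → V=22, E=48, F=28.
Check: V − E + F = 22 − 48 + 28 = 2.

28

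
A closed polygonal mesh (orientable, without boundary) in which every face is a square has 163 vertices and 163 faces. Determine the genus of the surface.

1

Every face is a square, so 2E = 4·163 = 652, giving E = 326.
χ = V − E + F = 163 − 326 + 163 = 0.
For a closed orientable surface χ = 2 − 2g, so g = (2 − (0))/2 = 1.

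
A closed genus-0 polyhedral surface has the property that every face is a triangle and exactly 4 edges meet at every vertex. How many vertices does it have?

Each face has 3 edges and each edge borders two faces, so 2E = 3F.
Each vertex has degree 4, so 4V = 2E and hence V = 3F/4.
Euler: V − E + F = 2 ⇒ (3F/4) − (3F/2) + F = 2.
Multiply by 8: (6 − 12 + 8)F = 16, i.e. 2F = 16.
So F = 8, E = 3·8/2 = 12, V = 3·8/4 = 6.

6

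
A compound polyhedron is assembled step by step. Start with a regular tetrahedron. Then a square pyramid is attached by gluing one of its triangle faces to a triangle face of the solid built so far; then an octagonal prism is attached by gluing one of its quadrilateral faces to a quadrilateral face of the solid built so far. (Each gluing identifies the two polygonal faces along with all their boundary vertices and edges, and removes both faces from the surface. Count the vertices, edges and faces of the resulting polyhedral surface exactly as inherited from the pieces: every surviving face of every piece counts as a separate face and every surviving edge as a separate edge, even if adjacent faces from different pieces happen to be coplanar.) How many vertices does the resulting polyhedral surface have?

18

A regular tetrahedron: V=4, E=6, F=4.
Attach a square pyramid (V=5, E=8, F=5) along a 3-gon: merge 3 vertices and 3 edges, delete both glued faces → V=6, E=11, F=7.
Attach an octagonal prism (V=16, E=24, F=10) along a 4-gon: merge 4 vertices and 4 edges, delete both glued faces → V=18, E=31, F=15.
Check: V − E + F = 18 − 31 + 15 = 2.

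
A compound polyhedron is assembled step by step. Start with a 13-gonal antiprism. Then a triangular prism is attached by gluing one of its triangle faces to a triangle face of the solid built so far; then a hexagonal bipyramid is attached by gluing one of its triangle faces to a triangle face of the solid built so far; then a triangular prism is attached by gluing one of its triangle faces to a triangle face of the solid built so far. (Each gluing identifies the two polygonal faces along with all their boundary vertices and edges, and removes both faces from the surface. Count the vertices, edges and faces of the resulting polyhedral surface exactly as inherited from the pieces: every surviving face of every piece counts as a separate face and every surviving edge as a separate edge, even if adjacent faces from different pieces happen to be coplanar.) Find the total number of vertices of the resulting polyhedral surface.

37

A 13-gonal antiprism: V=26, E=52, F=28.
Attach a triangular prism (V=6, E=9, F=5) along a 3-gon: merge 3 vertices and 3 edges, delete both glued faces → V=29, E=58, F=31.
Attach a hexagonal bipyramid (V=8, E=18, F=12) along a 3-gon: merge 3 vertices and 3 edges, delete both glued faces → V=34, E=73, F=41.
Attach a triangular prism (V=6, E=9, F=5) along a 3-gon: merge 3 vertices and 3 edges, delete both glued faces → V=37, E=79, F=44.
Check: V − E + F = 37 − 79 + 44 = 2.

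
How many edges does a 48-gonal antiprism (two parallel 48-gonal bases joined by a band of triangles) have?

An antiprism on an n-gon has two n-gon caps and 2n triangles: V = 2·48 = 96, E = 4·48 = 192, F = 2·48 + 2 = 98.

192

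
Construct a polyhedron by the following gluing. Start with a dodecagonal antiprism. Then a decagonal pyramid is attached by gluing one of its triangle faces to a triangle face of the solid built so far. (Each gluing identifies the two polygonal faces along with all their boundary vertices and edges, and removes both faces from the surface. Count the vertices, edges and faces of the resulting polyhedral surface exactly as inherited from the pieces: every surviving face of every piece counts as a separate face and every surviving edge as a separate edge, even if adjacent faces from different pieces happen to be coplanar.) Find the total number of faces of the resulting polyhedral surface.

35

A dodecagonal antiprism: V=24, E=48, F=26.
Attach a decagonal pyramid (V=11, E=20, F=11) along a 3-gon: merge 3 vertices and 3 edges, delete both glued faces → V=32, E=65, F=35.
Check: V − E + F = 32 − 65 + 35 = 2.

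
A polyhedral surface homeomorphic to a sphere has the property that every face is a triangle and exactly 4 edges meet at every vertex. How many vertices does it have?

Each face has 3 edges and each edge borders two faces, so 2E = 3F.
Each vertex has degree 4, so 4V = 2E and hence V = 3F/4.
Euler: V − E + F = 2 ⇒ (3F/4) − (3F/2) + F = 2.
Multiply by 8: (6 − 12 + 8)F = 16, i.e. 2F = 16.
So F = 8, E = 3·8/2 = 12, V = 3·8/4 = 6.

6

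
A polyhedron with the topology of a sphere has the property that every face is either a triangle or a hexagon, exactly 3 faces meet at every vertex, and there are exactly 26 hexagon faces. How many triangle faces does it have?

4

Let x be the number of triangles; then F = 26 + x.
Edge–face incidences: 2E = 6·26 + 3·x = 156 + 3x.
Every vertex has degree 3, so 3V = 2E.
Euler: V − E + F = 2 ⇒ (2E)/3 − E + (26 + x) = 2.
Multiply by 6: 2·(2E) − 3·(2E) + 6·(26 + x) = 12, i.e. 156 + 6x − (156 + 3x) = 12.
Collecting terms: 3x = 12, so x = 4.
Then 2E = 156 + 3·4 = 168, so E = 84, V = 2E/3 = 56, F = 26 + 4 = 30.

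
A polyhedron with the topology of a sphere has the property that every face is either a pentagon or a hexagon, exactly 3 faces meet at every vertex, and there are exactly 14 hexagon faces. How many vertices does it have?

Let x be the number of pentagons; then F = 14 + x.
Edge–face incidences: 2E = 6·14 + 5·x = 84 + 5x.
Every vertex has degree 3, so 3V = 2E.
Euler: V − E + F = 2 ⇒ (2E)/3 − E + (14 + x) = 2.
Multiply by 6: 2·(2E) − 3·(2E) + 6·(14 + x) = 12, i.e. 84 + 6x − (84 + 5x) = 12.
Collecting terms: x = 12.
Then 2E = 84 + 5·12 = 144, so E = 72, V = 2E/3 = 48, F = 14 + 12 = 26.

48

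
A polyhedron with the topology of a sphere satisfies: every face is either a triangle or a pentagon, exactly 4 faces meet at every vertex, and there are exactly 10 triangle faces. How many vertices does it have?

Let x be the number of pentagons; then F = 10 + x.
Edge–face incidences: 2E = 3·10 + 5·x = 30 + 5x.
Every vertex has degree 4, so 4V = 2E.
Euler: V − E + F = 2 ⇒ (2E)/4 − E + (10 + x) = 2.
Multiply by 8: 2·(2E) − 4·(2E) + 8·(10 + x) = 16, i.e. 80 + 8x − 2·(30 + 5x) = 16.
Collecting terms: −2x + 20 = 16, so −2x = −4, so x = 2.
Then 2E = 30 + 5·2 = 40, so E = 20, V = 2E/4 = 10, F = 10 + 2 = 12.

10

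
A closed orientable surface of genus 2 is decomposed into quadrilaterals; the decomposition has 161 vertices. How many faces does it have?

163

χ = 2 − 2·2 = -2, and every face is a square so 4F = 2E.
V − E + F = -2 with E = 4F/2 gives 161 − (4/2 − 1)·F = -2, so F = 163 and E = 326.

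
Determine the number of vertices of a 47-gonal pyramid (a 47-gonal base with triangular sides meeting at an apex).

48

A pyramid on an n-gon base has one n-gon and n triangles: V = 47 + 1 = 48, E = 2·47 = 94, F = 47 + 1 = 48.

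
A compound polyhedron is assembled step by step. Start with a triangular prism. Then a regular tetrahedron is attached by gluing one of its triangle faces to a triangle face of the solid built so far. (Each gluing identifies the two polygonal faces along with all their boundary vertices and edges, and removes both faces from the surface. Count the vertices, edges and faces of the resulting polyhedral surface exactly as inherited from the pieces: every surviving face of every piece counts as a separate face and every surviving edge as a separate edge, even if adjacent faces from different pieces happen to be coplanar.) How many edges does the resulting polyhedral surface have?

A triangular prism: V=6, E=9, F=5.
Attach a regular tetrahedron (V=4, E=6, F=4) along a 3-gon: merge 3 vertices and 3 edges, delete both glued faces → V=7, E=12, F=7.
Check: V − E + F = 7 − 12 + 7 = 2.

12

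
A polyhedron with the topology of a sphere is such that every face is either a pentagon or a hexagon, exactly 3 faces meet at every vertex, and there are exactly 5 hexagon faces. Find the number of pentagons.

12

Let x be the number of pentagons; then F = 5 + x.
Edge–face incidences: 2E = 6·5 + 5·x = 30 + 5x.
Every vertex has degree 3, so 3V = 2E.
Euler: V − E + F = 2 ⇒ (2E)/3 − E + (5 + x) = 2.
Multiply by 6: 2·(2E) − 3·(2E) + 6·(5 + x) = 12, i.e. 30 + 6x − (30 + 5x) = 12.
Collecting terms: x = 12.
Then 2E = 30 + 5·12 = 90, so E = 45, V = 2E/3 = 30, F = 5 + 12 = 17.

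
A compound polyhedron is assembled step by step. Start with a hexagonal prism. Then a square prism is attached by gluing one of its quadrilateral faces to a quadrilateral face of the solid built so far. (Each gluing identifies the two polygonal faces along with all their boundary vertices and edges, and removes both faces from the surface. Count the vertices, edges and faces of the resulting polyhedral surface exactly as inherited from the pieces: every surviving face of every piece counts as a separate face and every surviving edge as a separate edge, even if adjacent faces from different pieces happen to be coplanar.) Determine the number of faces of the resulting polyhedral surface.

A hexagonal prism: V=12, E=18, F=8.
Attach a square prism (V=8, E=12, F=6) along a 4-gon: merge 4 vertices and 4 edges, delete both glued faces → V=16, E=26, F=12.
Check: V − E + F = 16 − 26 + 12 = 2.

12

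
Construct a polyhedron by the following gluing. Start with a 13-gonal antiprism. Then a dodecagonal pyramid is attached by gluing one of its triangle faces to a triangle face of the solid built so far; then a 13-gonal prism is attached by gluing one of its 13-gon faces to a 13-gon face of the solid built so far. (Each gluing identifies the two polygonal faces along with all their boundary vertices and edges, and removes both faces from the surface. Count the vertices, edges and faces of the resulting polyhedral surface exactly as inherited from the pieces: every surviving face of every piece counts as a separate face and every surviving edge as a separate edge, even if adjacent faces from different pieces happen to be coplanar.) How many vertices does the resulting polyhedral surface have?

49

A 13-gonal antiprism: V=26, E=52, F=28.
Attach a dodecagonal pyramid (V=13, E=24, F=13) along a 3-gon: merge 3 vertices and 3 edges, delete both glued faces → V=36, E=73, F=39.
Attach a 13-gonal prism (V=26, E=39, F=15) along a 13-gon: merge 13 vertices and 13 edges, delete both glued faces → V=49, E=99, F=52.
Check: V − E + F = 49 − 99 + 52 = 2.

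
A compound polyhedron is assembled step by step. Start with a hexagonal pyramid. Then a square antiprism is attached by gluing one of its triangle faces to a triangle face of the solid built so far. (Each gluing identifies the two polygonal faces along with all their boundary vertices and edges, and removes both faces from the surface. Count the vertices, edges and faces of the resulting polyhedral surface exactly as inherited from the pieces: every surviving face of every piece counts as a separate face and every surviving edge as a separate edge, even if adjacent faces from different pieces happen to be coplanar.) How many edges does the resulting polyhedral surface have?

25

A hexagonal pyramid: V=7, E=12, F=7.
Attach a square antiprism (V=8, E=16, F=10) along a 3-gon: merge 3 vertices and 3 edges, delete both glued faces → V=12, E=25, F=15.
Check: V − E + F = 12 − 25 + 15 = 2.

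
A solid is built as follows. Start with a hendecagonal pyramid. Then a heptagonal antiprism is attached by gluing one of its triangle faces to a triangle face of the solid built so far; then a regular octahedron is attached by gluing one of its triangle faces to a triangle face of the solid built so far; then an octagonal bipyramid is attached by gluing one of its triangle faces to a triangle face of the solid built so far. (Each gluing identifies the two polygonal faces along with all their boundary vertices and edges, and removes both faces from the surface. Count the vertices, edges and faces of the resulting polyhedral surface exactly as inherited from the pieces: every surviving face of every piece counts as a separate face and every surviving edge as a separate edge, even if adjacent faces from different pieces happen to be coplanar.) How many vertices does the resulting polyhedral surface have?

A hendecagonal pyramid: V=12, E=22, F=12.
Attach a heptagonal antiprism (V=14, E=28, F=16) along a 3-gon: merge 3 vertices and 3 edges, delete both glued faces → V=23, E=47, F=26.
Attach a regular octahedron (V=6, E=12, F=8) along a 3-gon: merge 3 vertices and 3 edges, delete both glued faces → V=26, E=56, F=32.
Attach an octagonal bipyramid (V=10, E=24, F=16) along a 3-gon: merge 3 vertices and 3 edges, delete both glued faces → V=33, E=77, F=46.
Check: V − E + F = 33 − 77 + 46 = 2.

33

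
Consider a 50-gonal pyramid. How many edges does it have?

100

A pyramid on an n-gon base has one n-gon and n triangles: V = 50 + 1 = 51, E = 2·50 = 100, F = 50 + 1 = 51.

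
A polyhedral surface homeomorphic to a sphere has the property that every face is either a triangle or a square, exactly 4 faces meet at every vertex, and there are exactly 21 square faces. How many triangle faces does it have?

Let x be the number of triangles; then F = 21 + x.
Edge–face incidences: 2E = 4·21 + 3·x = 84 + 3x.
Every vertex has degree 4, so 4V = 2E.
Euler: V − E + F = 2 ⇒ (2E)/4 − E + (21 + x) = 2.
Multiply by 8: 2·(2E) − 4·(2E) + 8·(21 + x) = 16, i.e. 168 + 8x − 2·(84 + 3x) = 16.
Collecting terms: 2x = 16, so x = 8.
Then 2E = 84 + 3·8 = 108, so E = 54, V = 2E/4 = 27, F = 21 + 8 = 29.

8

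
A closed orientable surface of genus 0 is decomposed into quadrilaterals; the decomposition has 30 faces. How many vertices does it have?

χ = 2 − 2·0 = 2, and every face is a square so 4F = 2E.
E = 4·30/2 = 60. Then V = 2 + E − F = 2 + 60 − 30 = 32.

32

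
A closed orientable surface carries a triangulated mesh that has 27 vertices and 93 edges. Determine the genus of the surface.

3

Every face is a triangle and each edge borders two faces, so 3F = 2·93, giving F = 62.
χ = V − E + F = 27 − 93 + 62 = -4.
For a closed orientable surface χ = 2 − 2g, so g = (2 − (-4))/2 = 3.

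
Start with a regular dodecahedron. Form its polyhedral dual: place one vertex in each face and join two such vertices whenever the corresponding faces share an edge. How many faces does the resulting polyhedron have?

The base solid has V = 20, E = 30, F = 12.
The dual swaps V and F and preserves E: V′ = F = 12, E′ = E = 30, F′ = V = 20.

20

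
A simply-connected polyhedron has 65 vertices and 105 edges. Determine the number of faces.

Here V − E + F = 2.
F = 2 − V + E = 2 − 65 + 105 = 42.

42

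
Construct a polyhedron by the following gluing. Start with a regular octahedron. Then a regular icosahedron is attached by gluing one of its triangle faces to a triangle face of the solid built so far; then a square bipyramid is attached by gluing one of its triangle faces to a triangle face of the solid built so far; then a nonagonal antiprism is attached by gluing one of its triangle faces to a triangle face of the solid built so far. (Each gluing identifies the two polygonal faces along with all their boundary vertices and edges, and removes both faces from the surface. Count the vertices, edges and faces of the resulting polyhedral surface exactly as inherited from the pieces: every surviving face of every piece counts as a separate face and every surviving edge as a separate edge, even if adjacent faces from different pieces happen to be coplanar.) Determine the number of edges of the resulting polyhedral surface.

A regular octahedron: V=6, E=12, F=8.
Attach a regular icosahedron (V=12, E=30, F=20) along a 3-gon: merge 3 vertices and 3 edges, delete both glued faces → V=15, E=39, F=26.
Attach a square bipyramid (V=6, E=12, F=8) along a 3-gon: merge 3 vertices and 3 edges, delete both glued faces → V=18, E=48, F=32.
Attach a nonagonal antiprism (V=18, E=36, F=20) along a 3-gon: merge 3 vertices and 3 edges, delete both glued faces → V=33, E=81, F=50.
Check: V − E + F = 33 − 81 + 50 = 2.

81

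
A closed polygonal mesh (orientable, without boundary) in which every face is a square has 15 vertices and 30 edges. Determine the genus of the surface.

1

Every face is a square and each edge borders two faces, so 4F = 2·30, giving F = 15.
χ = V − E + F = 15 − 30 + 15 = 0.
For a closed orientable surface χ = 2 − 2g, so g = (2 − (0))/2 = 1.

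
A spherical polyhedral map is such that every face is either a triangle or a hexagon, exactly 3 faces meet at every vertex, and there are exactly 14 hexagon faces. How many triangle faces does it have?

Let x be the number of triangles; then F = 14 + x.
Edge–face incidences: 2E = 6·14 + 3·x = 84 + 3x.
Every vertex has degree 3, so 3V = 2E.
Euler: V − E + F = 2 ⇒ (2E)/3 − E + (14 + x) = 2.
Multiply by 6: 2·(2E) − 3·(2E) + 6·(14 + x) = 12, i.e. 84 + 6x − (84 + 3x) = 12.
Collecting terms: 3x = 12, so x = 4.
Then 2E = 84 + 3·4 = 96, so E = 48, V = 2E/3 = 32, F = 14 + 4 = 18.

4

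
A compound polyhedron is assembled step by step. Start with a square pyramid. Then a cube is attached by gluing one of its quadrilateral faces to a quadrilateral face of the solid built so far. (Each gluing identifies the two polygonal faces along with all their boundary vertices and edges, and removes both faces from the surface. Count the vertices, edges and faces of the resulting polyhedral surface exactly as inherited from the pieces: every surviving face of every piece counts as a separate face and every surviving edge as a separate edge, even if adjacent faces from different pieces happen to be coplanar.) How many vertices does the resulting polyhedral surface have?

9

A square pyramid: V=5, E=8, F=5.
Attach a cube (V=8, E=12, F=6) along a 4-gon: merge 4 vertices and 4 edges, delete both glued faces → V=9, E=16, F=9.
Check: V − E + F = 9 − 16 + 9 = 2.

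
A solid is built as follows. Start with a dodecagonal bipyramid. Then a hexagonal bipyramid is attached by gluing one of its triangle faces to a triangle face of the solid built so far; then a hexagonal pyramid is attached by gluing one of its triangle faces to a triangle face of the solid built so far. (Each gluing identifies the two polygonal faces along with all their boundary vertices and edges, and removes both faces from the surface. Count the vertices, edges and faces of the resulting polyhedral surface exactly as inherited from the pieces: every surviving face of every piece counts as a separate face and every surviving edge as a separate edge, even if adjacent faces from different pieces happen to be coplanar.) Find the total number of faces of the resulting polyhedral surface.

39

A dodecagonal bipyramid: V=14, E=36, F=24.
Attach a hexagonal bipyramid (V=8, E=18, F=12) along a 3-gon: merge 3 vertices and 3 edges, delete both glued faces → V=19, E=51, F=34.
Attach a hexagonal pyramid (V=7, E=12, F=7) along a 3-gon: merge 3 vertices and 3 edges, delete both glued faces → V=23, E=60, F=39.
Check: V − E + F = 23 − 60 + 39 = 2.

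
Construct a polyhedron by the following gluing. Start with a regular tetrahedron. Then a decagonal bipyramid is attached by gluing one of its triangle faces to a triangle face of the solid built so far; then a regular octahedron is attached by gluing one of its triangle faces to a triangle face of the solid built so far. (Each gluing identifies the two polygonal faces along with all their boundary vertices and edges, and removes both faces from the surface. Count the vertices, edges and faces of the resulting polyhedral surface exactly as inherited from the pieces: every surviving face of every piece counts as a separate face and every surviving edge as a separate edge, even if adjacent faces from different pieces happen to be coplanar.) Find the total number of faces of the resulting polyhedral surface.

28

A regular tetrahedron: V=4, E=6, F=4.
Attach a decagonal bipyramid (V=12, E=30, F=20) along a 3-gon: merge 3 vertices and 3 edges, delete both glued faces → V=13, E=33, F=22.
Attach a regular octahedron (V=6, E=12, F=8) along a 3-gon: merge 3 vertices and 3 edges, delete both glued faces → V=16, E=42, F=28.
Check: V − E + F = 16 − 42 + 28 = 2.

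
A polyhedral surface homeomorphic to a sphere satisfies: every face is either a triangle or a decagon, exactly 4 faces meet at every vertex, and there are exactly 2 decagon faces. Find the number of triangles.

20

Let x be the number of triangles; then F = 2 + x.
Edge–face incidences: 2E = 10·2 + 3·x = 20 + 3x.
Every vertex has degree 4, so 4V = 2E.
Euler: V − E + F = 2 ⇒ (2E)/4 − E + (2 + x) = 2.
Multiply by 8: 2·(2E) − 4·(2E) + 8·(2 + x) = 16, i.e. 16 + 8x − 2·(20 + 3x) = 16.
Collecting terms: 2x − 24 = 16, so 2x = 40, so x = 20.
Then 2E = 20 + 3·20 = 80, so E = 40, V = 2E/4 = 20, F = 2 + 20 = 22.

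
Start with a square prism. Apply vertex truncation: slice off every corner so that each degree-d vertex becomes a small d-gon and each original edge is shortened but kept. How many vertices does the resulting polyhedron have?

The base solid has V = 8, E = 12, F = 6.
Truncation replaces each original edge-end by a new vertex, so V′ = 2E = 24.
Each original edge survives, and each old vertex of degree d contributes d new edges; summing degrees gives Σd = 2E, so E′ = E + 2E = 3E = 36.
Each original face survives and each original vertex becomes one new face: F′ = F + V = 14.

24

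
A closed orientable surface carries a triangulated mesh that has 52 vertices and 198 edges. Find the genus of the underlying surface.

8

Every face is a triangle and each edge borders two faces, so 3F = 2·198, giving F = 132.
χ = V − E + F = 52 − 198 + 132 = -14.
For a closed orientable surface χ = 2 − 2g, so g = (2 − (-14))/2 = 8.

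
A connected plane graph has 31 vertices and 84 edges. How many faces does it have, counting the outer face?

Euler's formula for a connected plane graph: V − E + F = 2, so F = 2 − 31 + 84 = 55.

55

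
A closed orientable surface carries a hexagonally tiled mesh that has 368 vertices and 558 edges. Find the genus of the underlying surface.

3

Every face is a hexagon and each edge borders two faces, so 6F = 2·558, giving F = 186.
χ = V − E + F = 368 − 558 + 186 = -4.
For a closed orientable surface χ = 2 − 2g, so g = (2 − (-4))/2 = 3.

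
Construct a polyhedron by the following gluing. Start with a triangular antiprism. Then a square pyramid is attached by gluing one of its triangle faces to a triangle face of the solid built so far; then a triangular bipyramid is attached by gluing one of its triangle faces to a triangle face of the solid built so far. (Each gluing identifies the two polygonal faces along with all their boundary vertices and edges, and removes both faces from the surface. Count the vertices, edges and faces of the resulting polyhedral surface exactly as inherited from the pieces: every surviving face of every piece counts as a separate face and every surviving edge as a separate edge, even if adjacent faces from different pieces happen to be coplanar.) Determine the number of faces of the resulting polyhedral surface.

15

A triangular antiprism: V=6, E=12, F=8.
Attach a square pyramid (V=5, E=8, F=5) along a 3-gon: merge 3 vertices and 3 edges, delete both glued faces → V=8, E=17, F=11.
Attach a triangular bipyramid (V=5, E=9, F=6) along a 3-gon: merge 3 vertices and 3 edges, delete both glued faces → V=10, E=23, F=15.
Check: V − E + F = 10 − 23 + 15 = 2.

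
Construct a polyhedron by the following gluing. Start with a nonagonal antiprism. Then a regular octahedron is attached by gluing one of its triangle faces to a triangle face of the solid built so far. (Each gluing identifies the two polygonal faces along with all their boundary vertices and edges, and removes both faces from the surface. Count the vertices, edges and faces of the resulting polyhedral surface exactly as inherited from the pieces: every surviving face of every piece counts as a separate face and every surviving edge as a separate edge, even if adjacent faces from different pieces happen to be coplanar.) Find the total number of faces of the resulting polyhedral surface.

A nonagonal antiprism: V=18, E=36, F=20.
Attach a regular octahedron (V=6, E=12, F=8) along a 3-gon: merge 3 vertices and 3 edges, delete both glued faces → V=21, E=45, F=26.
Check: V − E + F = 21 − 45 + 26 = 2.

26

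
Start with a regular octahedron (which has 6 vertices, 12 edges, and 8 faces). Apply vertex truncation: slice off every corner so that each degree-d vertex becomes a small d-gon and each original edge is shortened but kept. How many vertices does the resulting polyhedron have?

24

Truncation replaces each original edge-end by a new vertex, so V′ = 2E = 24.
Each original edge survives, and each old vertex of degree d contributes d new edges; summing degrees gives Σd = 2E, so E′ = E + 2E = 3E = 36.
Each original face survives and each original vertex becomes one new face: F′ = F + V = 14.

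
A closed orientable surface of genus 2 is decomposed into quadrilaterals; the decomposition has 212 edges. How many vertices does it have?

104

χ = 2 − 2·2 = -2, and every face is a square so 4F = 2E.
F = 2E/4 = 106. Then V = -2 + E − F = -2 + 212 − 106 = 104.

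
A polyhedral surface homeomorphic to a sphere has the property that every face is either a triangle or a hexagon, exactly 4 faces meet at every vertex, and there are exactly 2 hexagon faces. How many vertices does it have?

12

Let x be the number of triangles; then F = 2 + x.
Edge–face incidences: 2E = 6·2 + 3·x = 12 + 3x.
Every vertex has degree 4, so 4V = 2E.
Euler: V − E + F = 2 ⇒ (2E)/4 − E + (2 + x) = 2.
Multiply by 8: 2·(2E) − 4·(2E) + 8·(2 + x) = 16, i.e. 16 + 8x − 2·(12 + 3x) = 16.
Collecting terms: 2x − 8 = 16, so 2x = 24, so x = 12.
Then 2E = 12 + 3·12 = 48, so E = 24, V = 2E/4 = 12, F = 2 + 12 = 14.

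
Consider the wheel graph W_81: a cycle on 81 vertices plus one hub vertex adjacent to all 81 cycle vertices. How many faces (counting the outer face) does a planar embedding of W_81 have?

W_81 has V = 81 + 1 = 82 vertices and E = 2·81 = 162 edges.
By Euler's formula F = 2 − V + E = 2 − 82 + 162 = 82.

82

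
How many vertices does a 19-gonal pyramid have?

A pyramid on an n-gon base has one n-gon and n triangles: V = 19 + 1 = 20, E = 2·19 = 38, F = 19 + 1 = 20.

20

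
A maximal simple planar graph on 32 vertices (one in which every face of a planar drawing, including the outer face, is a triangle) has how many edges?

In a plane triangulation 3F = 2E and V − E + F = 2, so E = 3V − 6 = 3·32 − 6 = 90.

90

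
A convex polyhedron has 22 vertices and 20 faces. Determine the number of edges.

Here V − E + F = 2.
E = V + F − (2) = 22 + 20 − (2) = 40.

40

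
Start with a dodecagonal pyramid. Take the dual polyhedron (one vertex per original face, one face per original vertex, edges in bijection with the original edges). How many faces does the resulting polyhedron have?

13

The base solid has V = 13, E = 24, F = 13.
The dual swaps V and F and preserves E: V′ = F = 13, E′ = E = 24, F′ = V = 13.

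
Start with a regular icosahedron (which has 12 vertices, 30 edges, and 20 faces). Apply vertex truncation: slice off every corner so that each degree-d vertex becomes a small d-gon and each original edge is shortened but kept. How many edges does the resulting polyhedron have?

Truncation replaces each original edge-end by a new vertex, so V′ = 2E = 60.
Each original edge survives, and each old vertex of degree d contributes d new edges; summing degrees gives Σd = 2E, so E′ = E + 2E = 3E = 90.
Each original face survives and each original vertex becomes one new face: F′ = F + V = 32.

90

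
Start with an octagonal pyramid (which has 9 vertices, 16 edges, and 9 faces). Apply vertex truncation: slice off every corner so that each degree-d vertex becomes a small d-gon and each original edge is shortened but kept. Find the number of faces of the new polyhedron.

Truncation replaces each original edge-end by a new vertex, so V′ = 2E = 32.
Each original edge survives, and each old vertex of degree d contributes d new edges; summing degrees gives Σd = 2E, so E′ = E + 2E = 3E = 48.
Each original face survives and each original vertex becomes one new face: F′ = F + V = 18.

18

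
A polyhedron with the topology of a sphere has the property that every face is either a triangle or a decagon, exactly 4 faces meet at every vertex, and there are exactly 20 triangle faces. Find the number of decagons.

2

Let x be the number of decagons; then F = 20 + x.
Edge–face incidences: 2E = 3·20 + 10·x = 60 + 10x.
Every vertex has degree 4, so 4V = 2E.
Euler: V − E + F = 2 ⇒ (2E)/4 − E + (20 + x) = 2.
Multiply by 8: 2·(2E) − 4·(2E) + 8·(20 + x) = 16, i.e. 160 + 8x − 2·(60 + 10x) = 16.
Collecting terms: −12x + 40 = 16, so −12x = −24, so x = 2.
Then 2E = 60 + 10·2 = 80, so E = 40, V = 2E/4 = 20, F = 20 + 2 = 22.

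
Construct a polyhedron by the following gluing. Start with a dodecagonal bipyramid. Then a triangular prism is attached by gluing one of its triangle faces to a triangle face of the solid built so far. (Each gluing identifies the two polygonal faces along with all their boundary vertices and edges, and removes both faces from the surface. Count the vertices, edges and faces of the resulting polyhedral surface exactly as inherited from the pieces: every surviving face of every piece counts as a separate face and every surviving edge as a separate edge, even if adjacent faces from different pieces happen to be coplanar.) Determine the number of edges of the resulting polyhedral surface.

A dodecagonal bipyramid: V=14, E=36, F=24.
Attach a triangular prism (V=6, E=9, F=5) along a 3-gon: merge 3 vertices and 3 edges, delete both glued faces → V=17, E=42, F=27.
Check: V − E + F = 17 − 42 + 27 = 2.

42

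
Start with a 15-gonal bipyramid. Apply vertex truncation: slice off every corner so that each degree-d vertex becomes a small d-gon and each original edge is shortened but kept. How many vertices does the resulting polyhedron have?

90

The base solid has V = 17, E = 45, F = 30.
Truncation replaces each original edge-end by a new vertex, so V′ = 2E = 90.
Each original edge survives, and each old vertex of degree d contributes d new edges; summing degrees gives Σd = 2E, so E′ = E + 2E = 3E = 135.
Each original face survives and each original vertex becomes one new face: F′ = F + V = 47.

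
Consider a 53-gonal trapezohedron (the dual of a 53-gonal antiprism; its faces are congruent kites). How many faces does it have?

The n-trapezohedron (dual of the n-antiprism) has V = 2·53 + 2 = 108, E = 4·53 = 212, F = 2·53 = 106.

106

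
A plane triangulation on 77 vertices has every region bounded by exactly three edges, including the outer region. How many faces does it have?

150

In a plane triangulation 3F = 2E and V − E + F = 2, so F = 2V − 4 = 2·77 − 4 = 150.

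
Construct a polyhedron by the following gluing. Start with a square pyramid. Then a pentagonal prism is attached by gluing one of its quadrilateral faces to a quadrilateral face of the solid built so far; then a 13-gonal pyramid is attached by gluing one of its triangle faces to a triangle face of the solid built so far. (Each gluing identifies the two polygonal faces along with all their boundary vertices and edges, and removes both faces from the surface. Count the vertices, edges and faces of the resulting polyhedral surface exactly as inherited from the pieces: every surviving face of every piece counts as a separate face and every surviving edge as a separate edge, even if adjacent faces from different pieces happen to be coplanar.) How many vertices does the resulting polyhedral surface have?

22

A square pyramid: V=5, E=8, F=5.
Attach a pentagonal prism (V=10, E=15, F=7) along a 4-gon: merge 4 vertices and 4 edges, delete both glued faces → V=11, E=19, F=10.
Attach a 13-gonal pyramid (V=14, E=26, F=14) along a 3-gon: merge 3 vertices and 3 edges, delete both glued faces → V=22, E=42, F=22.
Check: V − E + F = 22 − 42 + 22 = 2.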